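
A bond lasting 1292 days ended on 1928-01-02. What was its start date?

June 19, 1924

Counting back 1292 days from January 2, 1928.
Going back 2 days from January 2, 1928 reaches the end of the previous month; 1292 − 2 = 1290 left.
December 1927 has 31 days: 1290 − 31 = 1259 left.
November 1927 has 30 days: 1259 − 30 = 1229 left.
October 1927 has 31 days: 1229 − 31 = 1198 left.
September 1927 has 30 days: 1198 − 30 = 1168 left.
August 1927 has 31 days: 1168 − 31 = 1137 left.
July 1927 has 31 days: 1137 − 31 = 1106 left.
June 1927 has 30 days: 1106 − 30 = 1076 left.
May 1927 has 31 days: 1076 − 31 = 1045 left.
April 1927 has 30 days: 1045 − 30 = 1015 left.
March 1927 has 31 days: 1015 − 31 = 984 left.
February 1927 has 28 days (1927 is not a leap year): 984 − 28 = 956 left.
January 1927 has 31 days: 956 − 31 = 925 left.
December 1926 has 31 days: 925 − 31 = 894 left.
November 1926 has 30 days: 894 − 30 = 864 left.
October 1926 has 31 days: 864 − 31 = 833 left.
September 1926 has 30 days: 833 − 30 = 803 left.
August 1926 has 31 days: 803 − 31 = 772 left.
July 1926 has 31 days: 772 − 31 = 741 left.
June 1926 has 30 days: 741 − 30 = 711 left.
May 1926 has 31 days: 711 − 31 = 680 left.
April 1926 has 30 days: 680 − 30 = 650 left.
March 1926 has 31 days: 650 − 31 = 619 left.
February 1926 has 28 days (1926 is not a leap year): 619 − 28 = 591 left.
January 1926 has 31 days: 591 − 31 = 560 left.
December 1925 has 31 days: 560 − 31 = 529 left.
November 1925 has 30 days: 529 − 30 = 499 left.
October 1925 has 31 days: 499 − 31 = 468 left.
September 1925 has 30 days: 468 − 30 = 438 left.
August 1925 has 31 days: 438 − 31 = 407 left.
July 1925 has 31 days: 407 − 31 = 376 left.
June 1925 has 30 days: 376 − 30 = 346 left.
May 1925 has 31 days: 346 − 31 = 315 left.
April 1925 has 30 days: 315 − 30 = 285 left.
March 1925 has 31 days: 285 − 31 = 254 left.
February 1925 has 28 days (1925 is not a leap year): 254 − 28 = 226 left.
January 1925 has 31 days: 226 − 31 = 195 left.
December 1924 has 31 days: 195 − 31 = 164 left.
November 1924 has 30 days: 164 − 30 = 134 left.
October 1924 has 31 days: 134 − 31 = 103 left.
September 1924 has 30 days: 103 − 30 = 73 left.
August 1924 has 31 days: 73 − 31 = 42 left.
July 1924 has 31 days: 42 − 31 = 11 left.
June 1924 has 30 days; 30 − 11 = 19 → June 19, 1924.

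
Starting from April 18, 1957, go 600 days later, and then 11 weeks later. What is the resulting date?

February 24, 1959

Advancing 600 days from April 18, 1957:
April has 30 days, so 30 − 18 = 12 days remain after April 18, 1957; 600 − 12 = 588 left.
May 1957 has 31 days: 588 − 31 = 557 left.
June 1957 has 30 days: 557 − 30 = 527 left.
July 1957 has 31 days: 527 − 31 = 496 left.
August 1957 has 31 days: 496 − 31 = 465 left.
September 1957 has 30 days: 465 − 30 = 435 left.
October 1957 has 31 days: 435 − 31 = 404 left.
November 1957 has 30 days: 404 − 30 = 374 left.
December 1957 has 31 days: 374 − 31 = 343 left.
January 1958 has 31 days: 343 − 31 = 312 left.
February 1958 has 28 days (1958 is not a leap year): 312 − 28 = 284 left.
March 1958 has 31 days: 284 − 31 = 253 left.
April 1958 has 30 days: 253 − 30 = 223 left.
May 1958 has 31 days: 223 − 31 = 192 left.
June 1958 has 30 days: 192 − 30 = 162 left.
July 1958 has 31 days: 162 − 31 = 131 left.
August 1958 has 31 days: 131 − 31 = 100 left.
September 1958 has 30 days: 100 − 30 = 70 left.
October 1958 has 31 days: 70 − 31 = 39 left.
November 1958 has 30 days: 39 − 30 = 9 left.
9 days into December 1958 → December 9, 1958.
Counting forward 11 weeks (= 77 days) from December 9, 1958:
December has 31 days, so 31 − 9 = 22 days remain after December 9, 1958; 77 − 22 = 55 left.
January 1959 has 31 days: 55 − 31 = 24 left.
24 days into February 1959 → February 24, 1959.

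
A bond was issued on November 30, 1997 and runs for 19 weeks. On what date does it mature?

April 12, 1998

Adding 19 weeks = 133 days from November 30, 1997.
November has 30 days, so 30 − 30 = 0 days remain after November 30, 1997; 133 − 0 = 133 left.
December 1997 has 31 days: 133 − 31 = 102 left.
January 1998 has 31 days: 102 − 31 = 71 left.
February 1998 has 28 days (1998 is not a leap year): 71 − 28 = 43 left.
March 1998 has 31 days: 43 − 31 = 12 left.
12 days into April 1998 → April 12, 1998.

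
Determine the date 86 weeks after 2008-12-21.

August 15, 2010

Adding 86 weeks = 602 days from December 21, 2008.
December has 31 days, so 31 − 21 = 10 days remain after December 21, 2008; 602 − 10 = 592 left.
January 2009 has 31 days: 592 − 31 = 561 left.
February 2009 has 28 days (2009 is not a leap year): 561 − 28 = 533 left.
March 2009 has 31 days: 533 − 31 = 502 left.
April 2009 has 30 days: 502 − 30 = 472 left.
May 2009 has 31 days: 472 − 31 = 441 left.
June 2009 has 30 days: 441 − 30 = 411 left.
July 2009 has 31 days: 411 − 31 = 380 left.
August 2009 has 31 days: 380 − 31 = 349 left.
September 2009 has 30 days: 349 − 30 = 319 left.
October 2009 has 31 days: 319 − 31 = 288 left.
November 2009 has 30 days: 288 − 30 = 258 left.
December 2009 has 31 days: 258 − 31 = 227 left.
January 2010 has 31 days: 227 − 31 = 196 left.
February 2010 has 28 days (2010 is not a leap year): 196 − 28 = 168 left.
March 2010 has 31 days: 168 − 31 = 137 left.
April 2010 has 30 days: 137 − 30 = 107 left.
May 2010 has 31 days: 107 − 31 = 76 left.
June 2010 has 30 days: 76 − 30 = 46 left.
July 2010 has 31 days: 46 − 31 = 15 left.
15 days into August 2010 → August 15, 2010.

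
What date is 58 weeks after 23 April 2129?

June 3, 2130

Adding 58 weeks = 406 days from April 23, 2129.
April has 30 days, so 30 − 23 = 7 days remain after April 23, 2129; 406 − 7 = 399 left.
May 2129 has 31 days: 399 − 31 = 368 left.
June 2129 has 30 days: 368 − 30 = 338 left.
July 2129 has 31 days: 338 − 31 = 307 left.
August 2129 has 31 days: 307 − 31 = 276 left.
September 2129 has 30 days: 276 − 30 = 246 left.
October 2129 has 31 days: 246 − 31 = 215 left.
November 2129 has 30 days: 215 − 30 = 185 left.
December 2129 has 31 days: 185 − 31 = 154 left.
January 2130 has 31 days: 154 − 31 = 123 left.
February 2130 has 28 days (2130 is not a leap year): 123 − 28 = 95 left.
March 2130 has 31 days: 95 − 31 = 64 left.
April 2130 has 30 days: 64 − 30 = 34 left.
May 2130 has 31 days: 34 − 31 = 3 left.
3 days into June 2130 → June 3, 2130.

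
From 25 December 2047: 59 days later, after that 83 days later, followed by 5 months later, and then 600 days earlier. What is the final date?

Advancing 59 days from December 25, 2047:
December has 31 days, so 31 − 25 = 6 days remain after December 25, 2047; 59 − 6 = 53 left.
January 2048 has 31 days: 53 − 31 = 22 left.
22 days into February 2048 → February 22, 2048.
Counting forward 83 days from February 22, 2048:
February has 29 days, so 29 − 22 = 7 days remain after February 22, 2048; 83 − 7 = 76 left.
March 2048 has 31 days: 76 − 31 = 45 left.
April 2048 has 30 days: 45 − 30 = 15 left.
15 days into May 2048 → May 15, 2048.
Counting forward 5 months from May 15, 2048:
month 5 + 5 = 10 → October 2048.
Day 15 is valid in October, giving October 15, 2048.
Going back 600 days from October 15, 2048:
Going back 15 days from October 15, 2048 reaches the end of the previous month; 600 − 15 = 585 left.
September 2048 has 30 days: 585 − 30 = 555 left.
August 2048 has 31 days: 555 − 31 = 524 left.
July 2048 has 31 days: 524 − 31 = 493 left.
June 2048 has 30 days: 493 − 30 = 463 left.
May 2048 has 31 days: 463 − 31 = 432 left.
April 2048 has 30 days: 432 − 30 = 402 left.
March 2048 has 31 days: 402 − 31 = 371 left.
February 2048 has 29 days (2048 is a leap year): 371 − 29 = 342 left.
January 2048 has 31 days: 342 − 31 = 311 left.
December 2047 has 31 days: 311 − 31 = 280 left.
November 2047 has 30 days: 280 − 30 = 250 left.
October 2047 has 31 days: 250 − 31 = 219 left.
September 2047 has 30 days: 219 − 30 = 189 left.
August 2047 has 31 days: 189 − 31 = 158 left.
July 2047 has 31 days: 158 − 31 = 127 left.
June 2047 has 30 days: 127 − 30 = 97 left.
May 2047 has 31 days: 97 − 31 = 66 left.
April 2047 has 30 days: 66 − 30 = 36 left.
March 2047 has 31 days: 36 − 31 = 5 left.
February 2047 has 28 days; 28 − 5 = 23 → February 23, 2047.

February 23, 2047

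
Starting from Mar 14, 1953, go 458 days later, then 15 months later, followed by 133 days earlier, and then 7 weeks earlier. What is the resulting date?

Adding 458 days from March 14, 1953:
March has 31 days, so 31 − 14 = 17 days remain after March 14, 1953; 458 − 17 = 441 left.
April 1953 has 30 days: 441 − 30 = 411 left.
May 1953 has 31 days: 411 − 31 = 380 left.
June 1953 has 30 days: 380 − 30 = 350 left.
July 1953 has 31 days: 350 − 31 = 319 left.
August 1953 has 31 days: 319 − 31 = 288 left.
September 1953 has 30 days: 288 − 30 = 258 left.
October 1953 has 31 days: 258 − 31 = 227 left.
November 1953 has 30 days: 227 − 30 = 197 left.
December 1953 has 31 days: 197 − 31 = 166 left.
January 1954 has 31 days: 166 − 31 = 135 left.
February 1954 has 28 days (1954 is not a leap year): 135 − 28 = 107 left.
March 1954 has 31 days: 107 − 31 = 76 left.
April 1954 has 30 days: 76 − 30 = 46 left.
May 1954 has 31 days: 46 − 31 = 15 left.
15 days into June 1954 → June 15, 1954.
Counting forward 15 months from June 15, 1954:
month 6 + 15 = 21, which is month 9 of year 1955 → September 1955.
Day 15 is valid in September, giving September 15, 1955.
Counting back 133 days from September 15, 1955:
Going back 15 days from September 15, 1955 reaches the end of the previous month; 133 − 15 = 118 left.
August 1955 has 31 days: 118 − 31 = 87 left.
July 1955 has 31 days: 87 − 31 = 56 left.
June 1955 has 30 days: 56 − 30 = 26 left.
May 1955 has 31 days; 31 − 26 = 5 → May 5, 1955.
Counting back 7 weeks (= 49 days) from May 5, 1955:
Going back 5 days from May 5, 1955 reaches the end of the previous month; 49 − 5 = 44 left.
April 1955 has 30 days: 44 − 30 = 14 left.
March 1955 has 31 days; 31 − 14 = 17 → March 17, 1955.

March 17, 1955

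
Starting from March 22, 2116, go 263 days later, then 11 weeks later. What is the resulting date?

February 25, 2117

Advancing 263 days from March 22, 2116:
March has 31 days, so 31 − 22 = 9 days remain after March 22, 2116; 263 − 9 = 254 left.
April 2116 has 30 days: 254 − 30 = 224 left.
May 2116 has 31 days: 224 − 31 = 193 left.
June 2116 has 30 days: 193 − 30 = 163 left.
July 2116 has 31 days: 163 − 31 = 132 left.
August 2116 has 31 days: 132 − 31 = 101 left.
September 2116 has 30 days: 101 − 30 = 71 left.
October 2116 has 31 days: 71 − 31 = 40 left.
November 2116 has 30 days: 40 − 30 = 10 left.
10 days into December 2116 → December 10, 2116.
Counting forward 11 weeks (= 77 days) from December 10, 2116:
December has 31 days, so 31 − 10 = 21 days remain after December 10, 2116; 77 − 21 = 56 left.
January 2117 has 31 days: 56 − 31 = 25 left.
25 days into February 2117 → February 25, 2117.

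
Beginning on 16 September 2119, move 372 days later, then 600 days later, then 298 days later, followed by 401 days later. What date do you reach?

Advancing 372 days from September 16, 2119:
September has 30 days, so 30 − 16 = 14 days remain after September 16, 2119; 372 − 14 = 358 left.
October 2119 has 31 days: 358 − 31 = 327 left.
November 2119 has 30 days: 327 − 30 = 297 left.
December 2119 has 31 days: 297 − 31 = 266 left.
January 2120 has 31 days: 266 − 31 = 235 left.
February 2120 has 29 days (2120 is a leap year): 235 − 29 = 206 left.
March 2120 has 31 days: 206 − 31 = 175 left.
April 2120 has 30 days: 175 − 30 = 145 left.
May 2120 has 31 days: 145 − 31 = 114 left.
June 2120 has 30 days: 114 − 30 = 84 left.
July 2120 has 31 days: 84 − 31 = 53 left.
August 2120 has 31 days: 53 − 31 = 22 left.
22 days into September 2120 → September 22, 2120.
Advancing 600 days from September 22, 2120:
September has 30 days, so 30 − 22 = 8 days remain after September 22, 2120; 600 − 8 = 592 left.
October 2120 has 31 days: 592 − 31 = 561 left.
November 2120 has 30 days: 561 − 30 = 531 left.
December 2120 has 31 days: 531 − 31 = 500 left.
January 2121 has 31 days: 500 − 31 = 469 left.
February 2121 has 28 days (2121 is not a leap year): 469 − 28 = 441 left.
March 2121 has 31 days: 441 − 31 = 410 left.
April 2121 has 30 days: 410 − 30 = 380 left.
May 2121 has 31 days: 380 − 31 = 349 left.
June 2121 has 30 days: 349 − 30 = 319 left.
July 2121 has 31 days: 319 − 31 = 288 left.
August 2121 has 31 days: 288 − 31 = 257 left.
September 2121 has 30 days: 257 − 30 = 227 left.
October 2121 has 31 days: 227 − 31 = 196 left.
November 2121 has 30 days: 196 − 30 = 166 left.
December 2121 has 31 days: 166 − 31 = 135 left.
January 2122 has 31 days: 135 − 31 = 104 left.
February 2122 has 28 days (2122 is not a leap year): 104 − 28 = 76 left.
March 2122 has 31 days: 76 − 31 = 45 left.
April 2122 has 30 days: 45 − 30 = 15 left.
15 days into May 2122 → May 15, 2122.
Advancing 298 days from May 15, 2122:
May has 31 days, so 31 − 15 = 16 days remain after May 15, 2122; 298 − 16 = 282 left.
June 2122 has 30 days: 282 − 30 = 252 left.
July 2122 has 31 days: 252 − 31 = 221 left.
August 2122 has 31 days: 221 − 31 = 190 left.
September 2122 has 30 days: 190 − 30 = 160 left.
October 2122 has 31 days: 160 − 31 = 129 left.
November 2122 has 30 days: 129 − 30 = 99 left.
December 2122 has 31 days: 99 − 31 = 68 left.
January 2123 has 31 days: 68 − 31 = 37 left.
February 2123 has 28 days (2123 is not a leap year): 37 − 28 = 9 left.
9 days into March 2123 → March 9, 2123.
Adding 401 days from March 9, 2123:
March has 31 days, so 31 − 9 = 22 days remain after March 9, 2123; 401 − 22 = 379 left.
April 2123 has 30 days: 379 − 30 = 349 left.
May 2123 has 31 days: 349 − 31 = 318 left.
June 2123 has 30 days: 318 − 30 = 288 left.
July 2123 has 31 days: 288 − 31 = 257 left.
August 2123 has 31 days: 257 − 31 = 226 left.
September 2123 has 30 days: 226 − 30 = 196 left.
October 2123 has 31 days: 196 − 31 = 165 left.
November 2123 has 30 days: 165 − 30 = 135 left.
December 2123 has 31 days: 135 − 31 = 104 left.
January 2124 has 31 days: 104 − 31 = 73 left.
February 2124 has 29 days (2124 is a leap year): 73 − 29 = 44 left.
March 2124 has 31 days: 44 − 31 = 13 left.
13 days into April 2124 → April 13, 2124.

April 13, 2124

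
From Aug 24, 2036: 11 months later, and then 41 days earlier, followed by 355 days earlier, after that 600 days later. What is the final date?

Advancing 11 months from August 24, 2036:
month 8 + 11 = 19, which is month 7 of year 2037 → July 2037.
Day 24 is valid in July, giving July 24, 2037.
Going back 41 days from July 24, 2037:
Going back 24 days from July 24, 2037 reaches the end of the previous month; 41 − 24 = 17 left.
June 2037 has 30 days; 30 − 17 = 13 → June 13, 2037.
Going back 355 days from June 13, 2037:
Going back 13 days from June 13, 2037 reaches the end of the previous month; 355 − 13 = 342 left.
May 2037 has 31 days: 342 − 31 = 311 left.
April 2037 has 30 days: 311 − 30 = 281 left.
March 2037 has 31 days: 281 − 31 = 250 left.
February 2037 has 28 days (2037 is not a leap year): 250 − 28 = 222 left.
January 2037 has 31 days: 222 − 31 = 191 left.
December 2036 has 31 days: 191 − 31 = 160 left.
November 2036 has 30 days: 160 − 30 = 130 left.
October 2036 has 31 days: 130 − 31 = 99 left.
September 2036 has 30 days: 99 − 30 = 69 left.
August 2036 has 31 days: 69 − 31 = 38 left.
July 2036 has 31 days: 38 − 31 = 7 left.
June 2036 has 30 days; 30 − 7 = 23 → June 23, 2036.
Counting forward 600 days from June 23, 2036:
June has 30 days, so 30 − 23 = 7 days remain after June 23, 2036; 600 − 7 = 593 left.
July 2036 has 31 days: 593 − 31 = 562 left.
August 2036 has 31 days: 562 − 31 = 531 left.
September 2036 has 30 days: 531 − 30 = 501 left.
October 2036 has 31 days: 501 − 31 = 470 left.
November 2036 has 30 days: 470 − 30 = 440 left.
December 2036 has 31 days: 440 − 31 = 409 left.
January 2037 has 31 days: 409 − 31 = 378 left.
February 2037 has 28 days (2037 is not a leap year): 378 − 28 = 350 left.
March 2037 has 31 days: 350 − 31 = 319 left.
April 2037 has 30 days: 319 − 30 = 289 left.
May 2037 has 31 days: 289 − 31 = 258 left.
June 2037 has 30 days: 258 − 30 = 228 left.
July 2037 has 31 days: 228 − 31 = 197 left.
August 2037 has 31 days: 197 − 31 = 166 left.
September 2037 has 30 days: 166 − 30 = 136 left.
October 2037 has 31 days: 136 − 31 = 105 left.
November 2037 has 30 days: 105 − 30 = 75 left.
December 2037 has 31 days: 75 − 31 = 44 left.
January 2038 has 31 days: 44 − 31 = 13 left.
13 days into February 2038 → February 13, 2038.

February 13, 2038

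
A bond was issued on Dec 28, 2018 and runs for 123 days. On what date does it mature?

April 30, 2019

Counting forward 123 days from December 28, 2018.
December has 31 days, so 31 − 28 = 3 days remain after December 28, 2018; 123 − 3 = 120 left.
January 2019 has 31 days: 120 − 31 = 89 left.
February 2019 has 28 days (2019 is not a leap year): 89 − 28 = 61 left.
March 2019 has 31 days: 61 − 31 = 30 left.
30 days into April 2019 → April 30, 2019.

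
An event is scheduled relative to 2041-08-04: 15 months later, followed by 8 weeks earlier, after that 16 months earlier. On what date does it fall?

May 9, 2041

Counting forward 15 months from August 4, 2041:
month 8 + 15 = 23, which is month 11 of year 2042 → November 2042.
Day 4 is valid in November, giving November 4, 2042.
Subtracting 8 weeks (= 56 days) from November 4, 2042:
Going back 4 days from November 4, 2042 reaches the end of the previous month; 56 − 4 = 52 left.
October 2042 has 31 days: 52 − 31 = 21 left.
September 2042 has 30 days; 30 − 21 = 9 → September 9, 2042.
Going back 16 months from September 9, 2042:
month 9 − 16 = -7, which is month 5 of year 2041 → May 2041.
Day 9 is valid in May, giving May 9, 2041.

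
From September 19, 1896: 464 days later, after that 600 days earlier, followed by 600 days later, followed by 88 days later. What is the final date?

March 25, 1898

Counting forward 464 days from September 19, 1896:
September has 30 days, so 30 − 19 = 11 days remain after September 19, 1896; 464 − 11 = 453 left.
October 1896 has 31 days: 453 − 31 = 422 left.
November 1896 has 30 days: 422 − 30 = 392 left.
December 1896 has 31 days: 392 − 31 = 361 left.
January 1897 has 31 days: 361 − 31 = 330 left.
February 1897 has 28 days (1897 is not a leap year): 330 − 28 = 302 left.
March 1897 has 31 days: 302 − 31 = 271 left.
April 1897 has 30 days: 271 − 30 = 241 left.
May 1897 has 31 days: 241 − 31 = 210 left.
June 1897 has 30 days: 210 − 30 = 180 left.
July 1897 has 31 days: 180 − 31 = 149 left.
August 1897 has 31 days: 149 − 31 = 118 left.
September 1897 has 30 days: 118 − 30 = 88 left.
October 1897 has 31 days: 88 − 31 = 57 left.
November 1897 has 30 days: 57 − 30 = 27 left.
27 days into December 1897 → December 27, 1897.
Going back 600 days from December 27, 1897:
Going back 27 days from December 27, 1897 reaches the end of the previous month; 600 − 27 = 573 left.
November 1897 has 30 days: 573 − 30 = 543 left.
October 1897 has 31 days: 543 − 31 = 512 left.
September 1897 has 30 days: 512 − 30 = 482 left.
August 1897 has 31 days: 482 − 31 = 451 left.
July 1897 has 31 days: 451 − 31 = 420 left.
June 1897 has 30 days: 420 − 30 = 390 left.
May 1897 has 31 days: 390 − 31 = 359 left.
April 1897 has 30 days: 359 − 30 = 329 left.
March 1897 has 31 days: 329 − 31 = 298 left.
February 1897 has 28 days (1897 is not a leap year): 298 − 28 = 270 left.
January 1897 has 31 days: 270 − 31 = 239 left.
December 1896 has 31 days: 239 − 31 = 208 left.
November 1896 has 30 days: 208 − 30 = 178 left.
October 1896 has 31 days: 178 − 31 = 147 left.
September 1896 has 30 days: 147 − 30 = 117 left.
August 1896 has 31 days: 117 − 31 = 86 left.
July 1896 has 31 days: 86 − 31 = 55 left.
June 1896 has 30 days: 55 − 30 = 25 left.
May 1896 has 31 days; 31 − 25 = 6 → May 6, 1896.
Counting forward 600 days from May 6, 1896:
May has 31 days, so 31 − 6 = 25 days remain after May 6, 1896; 600 − 25 = 575 left.
June 1896 has 30 days: 575 − 30 = 545 left.
July 1896 has 31 days: 545 − 31 = 514 left.
August 1896 has 31 days: 514 − 31 = 483 left.
September 1896 has 30 days: 483 − 30 = 453 left.
October 1896 has 31 days: 453 − 31 = 422 left.
November 1896 has 30 days: 422 − 30 = 392 left.
December 1896 has 31 days: 392 − 31 = 361 left.
January 1897 has 31 days: 361 − 31 = 330 left.
February 1897 has 28 days (1897 is not a leap year): 330 − 28 = 302 left.
March 1897 has 31 days: 302 − 31 = 271 left.
April 1897 has 30 days: 271 − 30 = 241 left.
May 1897 has 31 days: 241 − 31 = 210 left.
June 1897 has 30 days: 210 − 30 = 180 left.
July 1897 has 31 days: 180 − 31 = 149 left.
August 1897 has 31 days: 149 − 31 = 118 left.
September 1897 has 30 days: 118 − 30 = 88 left.
October 1897 has 31 days: 88 − 31 = 57 left.
November 1897 has 30 days: 57 − 30 = 27 left.
27 days into December 1897 → December 27, 1897.
Adding 88 days from December 27, 1897:
December has 31 days, so 31 − 27 = 4 days remain after December 27, 1897; 88 − 4 = 84 left.
January 1898 has 31 days: 84 − 31 = 53 left.
February 1898 has 28 days (1898 is not a leap year): 53 − 28 = 25 left.
25 days into March 1898 → March 25, 1898.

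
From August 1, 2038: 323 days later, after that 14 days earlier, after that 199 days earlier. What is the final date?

Counting forward 323 days from August 1, 2038:
August has 31 days, so 31 − 1 = 30 days remain after August 1, 2038; 323 − 30 = 293 left.
September 2038 has 30 days: 293 − 30 = 263 left.
October 2038 has 31 days: 263 − 31 = 232 left.
November 2038 has 30 days: 232 − 30 = 202 left.
December 2038 has 31 days: 202 − 31 = 171 left.
January 2039 has 31 days: 171 − 31 = 140 left.
February 2039 has 28 days (2039 is not a leap year): 140 − 28 = 112 left.
March 2039 has 31 days: 112 − 31 = 81 left.
April 2039 has 30 days: 81 − 30 = 51 left.
May 2039 has 31 days: 51 − 31 = 20 left.
20 days into June 2039 → June 20, 2039.
Counting back 14 days from June 20, 2039:
20 − 14 = 6, still in June 2039.
Subtracting 199 days from June 6, 2039:
Going back 6 days from June 6, 2039 reaches the end of the previous month; 199 − 6 = 193 left.
May 2039 has 31 days: 193 − 31 = 162 left.
April 2039 has 30 days: 162 − 30 = 132 left.
March 2039 has 31 days: 132 − 31 = 101 left.
February 2039 has 28 days (2039 is not a leap year): 101 − 28 = 73 left.
January 2039 has 31 days: 73 − 31 = 42 left.
December 2038 has 31 days: 42 − 31 = 11 left.
November 2038 has 30 days; 30 − 11 = 19 → November 19, 2038.

November 19, 2038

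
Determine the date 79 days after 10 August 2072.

October 28, 2072

Adding 79 days from August 10, 2072.
August has 31 days, so 31 − 10 = 21 days remain after August 10, 2072; 79 − 21 = 58 left.
September 2072 has 30 days: 58 − 30 = 28 left.
28 days into October 2072 → October 28, 2072.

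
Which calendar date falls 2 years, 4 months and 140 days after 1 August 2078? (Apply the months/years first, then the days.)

Adding 2 years, 4 months and 140 days from August 1, 2078: first the month/year part, then the days.
+2 years → 2080; month 8 + 4 = 12 → December 2080.
Day 1 is valid in December, giving December 1, 2080.
Now add 140 days from December 1, 2080.
December has 31 days, so 31 − 1 = 30 days remain after December 1, 2080; 140 − 30 = 110 left.
January 2081 has 31 days: 110 − 31 = 79 left.
February 2081 has 28 days (2081 is not a leap year): 79 − 28 = 51 left.
March 2081 has 31 days: 51 − 31 = 20 left.
20 days into April 2081 → April 20, 2081.

April 20, 2081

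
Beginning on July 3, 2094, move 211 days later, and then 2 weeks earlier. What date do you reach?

January 16, 2095

Advancing 211 days from July 3, 2094:
July has 31 days, so 31 − 3 = 28 days remain after July 3, 2094; 211 − 28 = 183 left.
August 2094 has 31 days: 183 − 31 = 152 left.
September 2094 has 30 days: 152 − 30 = 122 left.
October 2094 has 31 days: 122 − 31 = 91 left.
November 2094 has 30 days: 91 − 30 = 61 left.
December 2094 has 31 days: 61 − 31 = 30 left.
30 days into January 2095 → January 30, 2095.
Counting back 2 weeks (= 14 days) from January 30, 2095:
30 − 14 = 16, still in January 2095.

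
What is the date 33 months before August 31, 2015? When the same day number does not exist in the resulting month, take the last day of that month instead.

November 30, 2012

Counting back 33 months from August 31, 2015.
month 8 − 33 = -25, which is month 11 of year 2012 → November 2012.
November 2012 has only 30 days and the start was day 31, so the date clamps to November 30, 2012.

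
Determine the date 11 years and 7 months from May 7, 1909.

Counting forward 11 years and 7 months from May 7, 1909.
+11 years → 1920; month 5 + 7 = 12 → December 1920.
Day 7 is valid in December, giving December 7, 1920.

December 7, 1920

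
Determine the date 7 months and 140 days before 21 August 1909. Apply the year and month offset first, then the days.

September 3, 1908

Counting back 7 months and 140 days from August 21, 1909: first the month/year part, then the days.
month 8 − 7 = 1 → January 1909.
Day 21 is valid in January, giving January 21, 1909.
Now subtract 140 days from January 21, 1909.
Going back 21 days from January 21, 1909 reaches the end of the previous month; 140 − 21 = 119 left.
December 1908 has 31 days: 119 − 31 = 88 left.
November 1908 has 30 days: 88 − 30 = 58 left.
October 1908 has 31 days: 58 − 31 = 27 left.
September 1908 has 30 days; 30 − 27 = 3 → September 3, 1908.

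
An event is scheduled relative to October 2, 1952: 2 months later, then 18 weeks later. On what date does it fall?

April 7, 1953

Counting forward 2 months from October 2, 1952:
month 10 + 2 = 12 → December 1952.
Day 2 is valid in December, giving December 2, 1952.
Advancing 18 weeks (= 126 days) from December 2, 1952:
December has 31 days, so 31 − 2 = 29 days remain after December 2, 1952; 126 − 29 = 97 left.
January 1953 has 31 days: 97 − 31 = 66 left.
February 1953 has 28 days (1953 is not a leap year): 66 − 28 = 38 left.
March 1953 has 31 days: 38 − 31 = 7 left.
7 days into April 1953 → April 7, 1953.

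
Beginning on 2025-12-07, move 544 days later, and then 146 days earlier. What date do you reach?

January 9, 2027

Counting forward 544 days from December 7, 2025:
December has 31 days, so 31 − 7 = 24 days remain after December 7, 2025; 544 − 24 = 520 left.
January 2026 has 31 days: 520 − 31 = 489 left.
February 2026 has 28 days (2026 is not a leap year): 489 − 28 = 461 left.
March 2026 has 31 days: 461 − 31 = 430 left.
April 2026 has 30 days: 430 − 30 = 400 left.
May 2026 has 31 days: 400 − 31 = 369 left.
June 2026 has 30 days: 369 − 30 = 339 left.
July 2026 has 31 days: 339 − 31 = 308 left.
August 2026 has 31 days: 308 − 31 = 277 left.
September 2026 has 30 days: 277 − 30 = 247 left.
October 2026 has 31 days: 247 − 31 = 216 left.
November 2026 has 30 days: 216 − 30 = 186 left.
December 2026 has 31 days: 186 − 31 = 155 left.
January 2027 has 31 days: 155 − 31 = 124 left.
February 2027 has 28 days (2027 is not a leap year): 124 − 28 = 96 left.
March 2027 has 31 days: 96 − 31 = 65 left.
April 2027 has 30 days: 65 − 30 = 35 left.
May 2027 has 31 days: 35 − 31 = 4 left.
4 days into June 2027 → June 4, 2027.
Subtracting 146 days from June 4, 2027:
Going back 4 days from June 4, 2027 reaches the end of the previous month; 146 − 4 = 142 left.
May 2027 has 31 days: 142 − 31 = 111 left.
April 2027 has 30 days: 111 − 30 = 81 left.
March 2027 has 31 days: 81 − 31 = 50 left.
February 2027 has 28 days (2027 is not a leap year): 50 − 28 = 22 left.
January 2027 has 31 days; 31 − 22 = 9 → January 9, 2027.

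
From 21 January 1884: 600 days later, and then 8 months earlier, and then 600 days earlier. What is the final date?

Advancing 600 days from January 21, 1884:
January has 31 days, so 31 − 21 = 10 days remain after January 21, 1884; 600 − 10 = 590 left.
February 1884 has 29 days (1884 is a leap year): 590 − 29 = 561 left.
March 1884 has 31 days: 561 − 31 = 530 left.
April 1884 has 30 days: 530 − 30 = 500 left.
May 1884 has 31 days: 500 − 31 = 469 left.
June 1884 has 30 days: 469 − 30 = 439 left.
July 1884 has 31 days: 439 − 31 = 408 left.
August 1884 has 31 days: 408 − 31 = 377 left.
September 1884 has 30 days: 377 − 30 = 347 left.
October 1884 has 31 days: 347 − 31 = 316 left.
November 1884 has 30 days: 316 − 30 = 286 left.
December 1884 has 31 days: 286 − 31 = 255 left.
January 1885 has 31 days: 255 − 31 = 224 left.
February 1885 has 28 days (1885 is not a leap year): 224 − 28 = 196 left.
March 1885 has 31 days: 196 − 31 = 165 left.
April 1885 has 30 days: 165 − 30 = 135 left.
May 1885 has 31 days: 135 − 31 = 104 left.
June 1885 has 30 days: 104 − 30 = 74 left.
July 1885 has 31 days: 74 − 31 = 43 left.
August 1885 has 31 days: 43 − 31 = 12 left.
12 days into September 1885 → September 12, 1885.
Counting back 8 months from September 12, 1885:
month 9 − 8 = 1 → January 1885.
Day 12 is valid in January, giving January 12, 1885.
Going back 600 days from January 12, 1885:
Going back 12 days from January 12, 1885 reaches the end of the previous month; 600 − 12 = 588 left.
December 1884 has 31 days: 588 − 31 = 557 left.
November 1884 has 30 days: 557 − 30 = 527 left.
October 1884 has 31 days: 527 − 31 = 496 left.
September 1884 has 30 days: 496 − 30 = 466 left.
August 1884 has 31 days: 466 − 31 = 435 left.
July 1884 has 31 days: 435 − 31 = 404 left.
June 1884 has 30 days: 404 − 30 = 374 left.
May 1884 has 31 days: 374 − 31 = 343 left.
April 1884 has 30 days: 343 − 30 = 313 left.
March 1884 has 31 days: 313 − 31 = 282 left.
February 1884 has 29 days (1884 is a leap year): 282 − 29 = 253 left.
January 1884 has 31 days: 253 − 31 = 222 left.
December 1883 has 31 days: 222 − 31 = 191 left.
November 1883 has 30 days: 191 − 30 = 161 left.
October 1883 has 31 days: 161 − 31 = 130 left.
September 1883 has 30 days: 130 − 30 = 100 left.
August 1883 has 31 days: 100 − 31 = 69 left.
July 1883 has 31 days: 69 − 31 = 38 left.
June 1883 has 30 days: 38 − 30 = 8 left.
May 1883 has 31 days; 31 − 8 = 23 → May 23, 1883.

May 23, 1883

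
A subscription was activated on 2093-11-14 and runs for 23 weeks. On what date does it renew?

April 24, 2094

Advancing 23 weeks = 161 days from November 14, 2093.
November has 30 days, so 30 − 14 = 16 days remain after November 14, 2093; 161 − 16 = 145 left.
December 2093 has 31 days: 145 − 31 = 114 left.
January 2094 has 31 days: 114 − 31 = 83 left.
February 2094 has 28 days (2094 is not a leap year): 83 − 28 = 55 left.
March 2094 has 31 days: 55 − 31 = 24 left.
24 days into April 2094 → April 24, 2094.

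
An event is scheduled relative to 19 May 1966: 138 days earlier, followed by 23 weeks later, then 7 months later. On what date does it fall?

January 11, 1967

Counting back 138 days from May 19, 1966:
Going back 19 days from May 19, 1966 reaches the end of the previous month; 138 − 19 = 119 left.
April 1966 has 30 days: 119 − 30 = 89 left.
March 1966 has 31 days: 89 − 31 = 58 left.
February 1966 has 28 days (1966 is not a leap year): 58 − 28 = 30 left.
January 1966 has 31 days; 31 − 30 = 1 → January 1, 1966.
Adding 23 weeks (= 161 days) from January 1, 1966:
January has 31 days, so 31 − 1 = 30 days remain after January 1, 1966; 161 − 30 = 131 left.
February 1966 has 28 days (1966 is not a leap year): 131 − 28 = 103 left.
March 1966 has 31 days: 103 − 31 = 72 left.
April 1966 has 30 days: 72 − 30 = 42 left.
May 1966 has 31 days: 42 − 31 = 11 left.
11 days into June 1966 → June 11, 1966.
Adding 7 months from June 11, 1966:
month 6 + 7 = 13, which is month 1 of year 1967 → January 1967.
Day 11 is valid in January, giving January 11, 1967.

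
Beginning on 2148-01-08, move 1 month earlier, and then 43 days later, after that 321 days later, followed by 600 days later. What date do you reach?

July 29, 2150

Subtracting 1 month from January 8, 2148:
month 1 − 1 = 0, which is month 12 of year 2147 → December 2147.
Day 8 is valid in December, giving December 8, 2147.
Counting forward 43 days from December 8, 2147:
December has 31 days, so 31 − 8 = 23 days remain after December 8, 2147; 43 − 23 = 20 left.
20 days into January 2148 → January 20, 2148.
Counting forward 321 days from January 20, 2148:
January has 31 days, so 31 − 20 = 11 days remain after January 20, 2148; 321 − 11 = 310 left.
February 2148 has 29 days (2148 is a leap year): 310 − 29 = 281 left.
March 2148 has 31 days: 281 − 31 = 250 left.
April 2148 has 30 days: 250 − 30 = 220 left.
May 2148 has 31 days: 220 − 31 = 189 left.
June 2148 has 30 days: 189 − 30 = 159 left.
July 2148 has 31 days: 159 − 31 = 128 left.
August 2148 has 31 days: 128 − 31 = 97 left.
September 2148 has 30 days: 97 − 30 = 67 left.
October 2148 has 31 days: 67 − 31 = 36 left.
November 2148 has 30 days: 36 − 30 = 6 left.
6 days into December 2148 → December 6, 2148.
Adding 600 days from December 6, 2148:
December has 31 days, so 31 − 6 = 25 days remain after December 6, 2148; 600 − 25 = 575 left.
January 2149 has 31 days: 575 − 31 = 544 left.
February 2149 has 28 days (2149 is not a leap year): 544 − 28 = 516 left.
March 2149 has 31 days: 516 − 31 = 485 left.
April 2149 has 30 days: 485 − 30 = 455 left.
May 2149 has 31 days: 455 − 31 = 424 left.
June 2149 has 30 days: 424 − 30 = 394 left.
July 2149 has 31 days: 394 − 31 = 363 left.
August 2149 has 31 days: 363 − 31 = 332 left.
September 2149 has 30 days: 332 − 30 = 302 left.
October 2149 has 31 days: 302 − 31 = 271 left.
November 2149 has 30 days: 271 − 30 = 241 left.
December 2149 has 31 days: 241 − 31 = 210 left.
January 2150 has 31 days: 210 − 31 = 179 left.
February 2150 has 28 days (2150 is not a leap year): 179 − 28 = 151 left.
March 2150 has 31 days: 151 − 31 = 120 left.
April 2150 has 30 days: 120 − 30 = 90 left.
May 2150 has 31 days: 90 − 31 = 59 left.
June 2150 has 30 days: 59 − 30 = 29 left.
29 days into July 2150 → July 29, 2150.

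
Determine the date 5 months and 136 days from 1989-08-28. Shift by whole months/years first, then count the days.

Counting forward 5 months and 136 days from August 28, 1989: first the month/year part, then the days.
month 8 + 5 = 13, which is month 1 of year 1990 → January 1990.
Day 28 is valid in January, giving January 28, 1990.
Now add 136 days from January 28, 1990.
January has 31 days, so 31 − 28 = 3 days remain after January 28, 1990; 136 − 3 = 133 left.
February 1990 has 28 days (1990 is not a leap year): 133 − 28 = 105 left.
March 1990 has 31 days: 105 − 31 = 74 left.
April 1990 has 30 days: 74 − 30 = 44 left.
May 1990 has 31 days: 44 − 31 = 13 left.
13 days into June 1990 → June 13, 1990.

June 13, 1990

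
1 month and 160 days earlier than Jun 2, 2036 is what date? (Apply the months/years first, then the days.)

November 24, 2035

Going back 1 month and 160 days from June 2, 2036: first the month/year part, then the days.
month 6 − 1 = 5 → May 2036.
Day 2 is valid in May, giving May 2, 2036.
Now subtract 160 days from May 2, 2036.
Going back 2 days from May 2, 2036 reaches the end of the previous month; 160 − 2 = 158 left.
April 2036 has 30 days: 158 − 30 = 128 left.
March 2036 has 31 days: 128 − 31 = 97 left.
February 2036 has 29 days (2036 is a leap year): 97 − 29 = 68 left.
January 2036 has 31 days: 68 − 31 = 37 left.
December 2035 has 31 days: 37 − 31 = 6 left.
November 2035 has 30 days; 30 − 6 = 24 → November 24, 2035.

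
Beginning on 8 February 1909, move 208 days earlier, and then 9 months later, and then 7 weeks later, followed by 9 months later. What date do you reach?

March 3, 1910

Going back 208 days from February 8, 1909:
Going back 8 days from February 8, 1909 reaches the end of the previous month; 208 − 8 = 200 left.
January 1909 has 31 days: 200 − 31 = 169 left.
December 1908 has 31 days: 169 − 31 = 138 left.
November 1908 has 30 days: 138 − 30 = 108 left.
October 1908 has 31 days: 108 − 31 = 77 left.
September 1908 has 30 days: 77 − 30 = 47 left.
August 1908 has 31 days: 47 − 31 = 16 left.
July 1908 has 31 days; 31 − 16 = 15 → July 15, 1908.
Adding 9 months from July 15, 1908:
month 7 + 9 = 16, which is month 4 of year 1909 → April 1909.
Day 15 is valid in April, giving April 15, 1909.
Advancing 7 weeks (= 49 days) from April 15, 1909:
April has 30 days, so 30 − 15 = 15 days remain after April 15, 1909; 49 − 15 = 34 left.
May 1909 has 31 days: 34 − 31 = 3 left.
3 days into June 1909 → June 3, 1909.
Counting forward 9 months from June 3, 1909:
month 6 + 9 = 15, which is month 3 of year 1910 → March 1910.
Day 3 is valid in March, giving March 3, 1910.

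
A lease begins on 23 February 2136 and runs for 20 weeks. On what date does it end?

July 12, 2136

Counting forward 20 weeks = 140 days from February 23, 2136.
February has 29 days, so 29 − 23 = 6 days remain after February 23, 2136; 140 − 6 = 134 left.
March 2136 has 31 days: 134 − 31 = 103 left.
April 2136 has 30 days: 103 − 30 = 73 left.
May 2136 has 31 days: 73 − 31 = 42 left.
June 2136 has 30 days: 42 − 30 = 12 left.
12 days into July 2136 → July 12, 2136.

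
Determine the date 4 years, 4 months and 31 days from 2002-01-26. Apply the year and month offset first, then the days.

Counting forward 4 years, 4 months and 31 days from January 26, 2002: first the month/year part, then the days.
+4 years → 2006; month 1 + 4 = 5 → May 2006.
Day 26 is valid in May, giving May 26, 2006.
Now add 31 days from May 26, 2006.
May has 31 days, so 31 − 26 = 5 days remain after May 26, 2006; 31 − 5 = 26 left.
26 days into June 2006 → June 26, 2006.

June 26, 2006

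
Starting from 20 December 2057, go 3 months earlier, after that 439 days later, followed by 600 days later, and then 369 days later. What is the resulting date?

July 29, 2061

Going back 3 months from December 20, 2057:
month 12 − 3 = 9 → September 2057.
Day 20 is valid in September, giving September 20, 2057.
Adding 439 days from September 20, 2057:
September has 30 days, so 30 − 20 = 10 days remain after September 20, 2057; 439 − 10 = 429 left.
October 2057 has 31 days: 429 − 31 = 398 left.
November 2057 has 30 days: 398 − 30 = 368 left.
December 2057 has 31 days: 368 − 31 = 337 left.
January 2058 has 31 days: 337 − 31 = 306 left.
February 2058 has 28 days (2058 is not a leap year): 306 − 28 = 278 left.
March 2058 has 31 days: 278 − 31 = 247 left.
April 2058 has 30 days: 247 − 30 = 217 left.
May 2058 has 31 days: 217 − 31 = 186 left.
June 2058 has 30 days: 186 − 30 = 156 left.
July 2058 has 31 days: 156 − 31 = 125 left.
August 2058 has 31 days: 125 − 31 = 94 left.
September 2058 has 30 days: 94 − 30 = 64 left.
October 2058 has 31 days: 64 − 31 = 33 left.
November 2058 has 30 days: 33 − 30 = 3 left.
3 days into December 2058 → December 3, 2058.
Advancing 600 days from December 3, 2058:
December has 31 days, so 31 − 3 = 28 days remain after December 3, 2058; 600 − 28 = 572 left.
January 2059 has 31 days: 572 − 31 = 541 left.
February 2059 has 28 days (2059 is not a leap year): 541 − 28 = 513 left.
March 2059 has 31 days: 513 − 31 = 482 left.
April 2059 has 30 days: 482 − 30 = 452 left.
May 2059 has 31 days: 452 − 31 = 421 left.
June 2059 has 30 days: 421 − 30 = 391 left.
July 2059 has 31 days: 391 − 31 = 360 left.
August 2059 has 31 days: 360 − 31 = 329 left.
September 2059 has 30 days: 329 − 30 = 299 left.
October 2059 has 31 days: 299 − 31 = 268 left.
November 2059 has 30 days: 268 − 30 = 238 left.
December 2059 has 31 days: 238 − 31 = 207 left.
January 2060 has 31 days: 207 − 31 = 176 left.
February 2060 has 29 days (2060 is a leap year): 176 − 29 = 147 left.
March 2060 has 31 days: 147 − 31 = 116 left.
April 2060 has 30 days: 116 − 30 = 86 left.
May 2060 has 31 days: 86 − 31 = 55 left.
June 2060 has 30 days: 55 − 30 = 25 left.
25 days into July 2060 → July 25, 2060.
Adding 369 days from July 25, 2060:
July has 31 days, so 31 − 25 = 6 days remain after July 25, 2060; 369 − 6 = 363 left.
August 2060 has 31 days: 363 − 31 = 332 left.
September 2060 has 30 days: 332 − 30 = 302 left.
October 2060 has 31 days: 302 − 31 = 271 left.
November 2060 has 30 days: 271 − 30 = 241 left.
December 2060 has 31 days: 241 − 31 = 210 left.
January 2061 has 31 days: 210 − 31 = 179 left.
February 2061 has 28 days (2061 is not a leap year): 179 − 28 = 151 left.
March 2061 has 31 days: 151 − 31 = 120 left.
April 2061 has 30 days: 120 − 30 = 90 left.
May 2061 has 31 days: 90 − 31 = 59 left.
June 2061 has 30 days: 59 − 30 = 29 left.
29 days into July 2061 → July 29, 2061.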